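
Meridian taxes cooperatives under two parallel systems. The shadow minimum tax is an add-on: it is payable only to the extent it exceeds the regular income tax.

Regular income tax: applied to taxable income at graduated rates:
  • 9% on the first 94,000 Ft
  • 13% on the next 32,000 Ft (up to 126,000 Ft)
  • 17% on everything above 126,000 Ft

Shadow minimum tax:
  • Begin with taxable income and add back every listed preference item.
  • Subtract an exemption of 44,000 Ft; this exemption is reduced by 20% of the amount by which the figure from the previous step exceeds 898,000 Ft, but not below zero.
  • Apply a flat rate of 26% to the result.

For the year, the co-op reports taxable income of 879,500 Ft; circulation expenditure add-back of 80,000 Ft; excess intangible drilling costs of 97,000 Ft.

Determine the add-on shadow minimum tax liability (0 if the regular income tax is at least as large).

Shadow minimum tax:
  Adjusted income: 879,500 Ft + 80,000 Ft + 97,000 Ft = 1,056,500 Ft
  Exemption: 44,000 Ft − 20% × (1,056,500 Ft − 898,000 Ft) = 44,000 Ft − 31,700 Ft = 12,300 Ft
  Base: 1,056,500 Ft − 12,300 Ft = 1,044,200 Ft
  1,044,200 Ft × 26% = 271,492 Ft

Regular income tax:
  94,000 Ft × 9% = 8,460 Ft
  32,000 Ft × 13% = 4,160 Ft
  753,500 Ft × 17% = 128,095 Ft
  → 140,715 Ft

Excess of shadow minimum tax over regular income tax: 271,492 Ft − 140,715 Ft = 130,777 Ft.

130,777 Ft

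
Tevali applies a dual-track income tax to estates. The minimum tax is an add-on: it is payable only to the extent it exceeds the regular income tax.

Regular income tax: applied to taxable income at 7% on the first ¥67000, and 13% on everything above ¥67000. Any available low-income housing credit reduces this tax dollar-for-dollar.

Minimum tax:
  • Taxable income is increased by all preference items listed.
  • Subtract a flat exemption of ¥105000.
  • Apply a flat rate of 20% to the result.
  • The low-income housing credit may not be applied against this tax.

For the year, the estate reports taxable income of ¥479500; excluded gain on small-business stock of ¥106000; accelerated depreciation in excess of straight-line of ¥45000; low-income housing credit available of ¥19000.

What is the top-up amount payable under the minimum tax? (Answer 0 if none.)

Regular income tax:
  ¥67000 × 7% = ¥4690
  ¥412500 × 13% = ¥53625
  → ¥58315
  Less low-income housing credit ¥19000 → ¥39315

Minimum tax:
  Adjusted income: ¥479500 + ¥106000 + ¥45000 = ¥630500
  Less exemption ¥105000 → base ¥525500
  ¥525500 × 20% = ¥105100

Excess of minimum tax over regular income tax: ¥105100 − ¥39315 = ¥65785.

¥65785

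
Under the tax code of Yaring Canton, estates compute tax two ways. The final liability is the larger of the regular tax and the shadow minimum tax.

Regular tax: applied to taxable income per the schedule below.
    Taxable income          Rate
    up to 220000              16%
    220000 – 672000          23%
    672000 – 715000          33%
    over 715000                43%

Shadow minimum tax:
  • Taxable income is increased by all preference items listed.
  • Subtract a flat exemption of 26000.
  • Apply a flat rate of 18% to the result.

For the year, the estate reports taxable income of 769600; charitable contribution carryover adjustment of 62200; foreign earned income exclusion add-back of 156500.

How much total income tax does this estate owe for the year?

Shadow minimum tax:
  Adjusted income: 769600 + 62200 + 156500 = 988300
  Less exemption 26000 → base 962300
  962300 × 18% = 173214

Regular tax:
  220000 × 16% = 35200
  452000 × 23% = 103960
  43000 × 33% = 14190
  54600 × 43% = 23478
  → 176828

176828 > 173214, so the regular tax governs.

176828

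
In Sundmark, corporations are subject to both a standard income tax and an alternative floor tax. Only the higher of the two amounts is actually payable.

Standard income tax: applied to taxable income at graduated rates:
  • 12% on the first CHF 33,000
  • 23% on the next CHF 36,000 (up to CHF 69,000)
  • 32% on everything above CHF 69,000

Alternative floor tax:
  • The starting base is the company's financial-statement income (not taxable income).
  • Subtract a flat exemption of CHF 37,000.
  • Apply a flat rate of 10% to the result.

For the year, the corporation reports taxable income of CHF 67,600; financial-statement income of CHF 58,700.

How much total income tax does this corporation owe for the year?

CHF 11,918

Standard income tax:
  CHF 33,000 × 12% = CHF 3,960
  CHF 34,600 × 23% = CHF 7,958
  → CHF 11,918

Alternative floor tax:
  Base (financial-statement income): CHF 58,700
  Less exemption CHF 37,000 → base CHF 21,700
  CHF 21,700 × 10% = CHF 2,170

CHF 11,918 > CHF 2,170, so the standard income tax governs.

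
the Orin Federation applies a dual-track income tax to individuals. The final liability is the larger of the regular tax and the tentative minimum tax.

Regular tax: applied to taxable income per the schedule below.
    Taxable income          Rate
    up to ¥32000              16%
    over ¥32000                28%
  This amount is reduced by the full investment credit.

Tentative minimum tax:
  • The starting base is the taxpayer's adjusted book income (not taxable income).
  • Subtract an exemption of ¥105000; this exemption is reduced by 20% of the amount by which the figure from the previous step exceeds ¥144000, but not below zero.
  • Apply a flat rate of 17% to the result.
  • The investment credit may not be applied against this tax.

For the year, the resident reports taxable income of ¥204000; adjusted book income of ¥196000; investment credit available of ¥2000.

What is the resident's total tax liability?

¥51280

Tentative minimum tax:
  Base (adjusted book income): ¥196000
  Exemption: ¥105000 − 20% × (¥196000 − ¥144000) = ¥105000 − ¥10400 = ¥94600
  Base: ¥196000 − ¥94600 = ¥101400
  ¥101400 × 17% = ¥17238

Regular tax:
  ¥32000 × 16% = ¥5120
  ¥172000 × 28% = ¥48160
  → ¥53280
  Less investment credit ¥2000 → ¥51280

¥51280 > ¥17238, so the regular tax governs.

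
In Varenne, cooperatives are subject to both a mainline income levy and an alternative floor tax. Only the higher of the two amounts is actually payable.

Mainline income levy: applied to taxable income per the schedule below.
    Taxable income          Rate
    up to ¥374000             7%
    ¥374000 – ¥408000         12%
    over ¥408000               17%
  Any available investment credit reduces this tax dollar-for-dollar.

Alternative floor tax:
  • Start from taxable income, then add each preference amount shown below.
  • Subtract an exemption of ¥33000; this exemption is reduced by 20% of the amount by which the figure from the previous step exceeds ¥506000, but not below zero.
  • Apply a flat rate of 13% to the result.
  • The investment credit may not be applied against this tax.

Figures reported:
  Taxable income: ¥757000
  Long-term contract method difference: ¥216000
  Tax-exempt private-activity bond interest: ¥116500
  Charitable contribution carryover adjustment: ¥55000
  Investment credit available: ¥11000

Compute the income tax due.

Alternative floor tax:
  Adjusted income: ¥757000 + ¥216000 + ¥116500 + ¥55000 = ¥1144500
  Exemption: 20% × (¥1144500 − ¥506000) = ¥127700 ≥ ¥33000, so the exemption is fully phased out
  Base: ¥1144500 − ¥0 = ¥1144500
  ¥1144500 × 13% = ¥148785

Mainline income levy:
  ¥374000 × 7% = ¥26180
  ¥34000 × 12% = ¥4080
  ¥349000 × 17% = ¥59330
  → ¥89590
  Less investment credit ¥11000 → ¥78590

¥148785 > ¥78590, so the alternative floor tax is the binding amount.

¥148785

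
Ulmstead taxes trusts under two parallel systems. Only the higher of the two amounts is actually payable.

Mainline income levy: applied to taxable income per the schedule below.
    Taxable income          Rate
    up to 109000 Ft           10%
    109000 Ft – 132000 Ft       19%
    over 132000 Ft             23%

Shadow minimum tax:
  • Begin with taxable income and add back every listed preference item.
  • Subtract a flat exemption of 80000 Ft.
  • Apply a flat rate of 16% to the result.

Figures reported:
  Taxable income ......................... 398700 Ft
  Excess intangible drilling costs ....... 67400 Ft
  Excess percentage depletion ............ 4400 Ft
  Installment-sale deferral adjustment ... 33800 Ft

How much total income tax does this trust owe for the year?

76611 Ft

Mainline income levy:
  109000 Ft × 10% = 10900 Ft
  23000 Ft × 19% = 4370 Ft
  266700 Ft × 23% = 61341 Ft
  → 76611 Ft

Shadow minimum tax:
  Adjusted income: 398700 Ft + 67400 Ft + 4400 Ft + 33800 Ft = 504300 Ft
  Less exemption 80000 Ft → base 424300 Ft
  424300 Ft × 16% = 67888 Ft

76611 Ft > 67888 Ft, so the mainline income levy governs.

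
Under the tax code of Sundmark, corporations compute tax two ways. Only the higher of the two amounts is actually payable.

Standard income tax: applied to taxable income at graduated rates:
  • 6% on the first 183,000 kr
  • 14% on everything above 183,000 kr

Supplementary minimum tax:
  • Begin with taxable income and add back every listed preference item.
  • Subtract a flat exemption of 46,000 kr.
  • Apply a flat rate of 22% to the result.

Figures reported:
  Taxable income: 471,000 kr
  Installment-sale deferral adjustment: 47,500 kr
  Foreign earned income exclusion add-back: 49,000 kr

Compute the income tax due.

Standard income tax:
  183,000 kr × 6% = 10,980 kr
  288,000 kr × 14% = 40,320 kr
  → 51,300 kr

Supplementary minimum tax:
  Adjusted income: 471,000 kr + 47,500 kr + 49,000 kr = 567,500 kr
  Less exemption 46,000 kr → base 521,500 kr
  521,500 kr × 22% = 114,730 kr

114,730 kr > 51,300 kr, so the supplementary minimum tax is the binding amount.

114,730 kr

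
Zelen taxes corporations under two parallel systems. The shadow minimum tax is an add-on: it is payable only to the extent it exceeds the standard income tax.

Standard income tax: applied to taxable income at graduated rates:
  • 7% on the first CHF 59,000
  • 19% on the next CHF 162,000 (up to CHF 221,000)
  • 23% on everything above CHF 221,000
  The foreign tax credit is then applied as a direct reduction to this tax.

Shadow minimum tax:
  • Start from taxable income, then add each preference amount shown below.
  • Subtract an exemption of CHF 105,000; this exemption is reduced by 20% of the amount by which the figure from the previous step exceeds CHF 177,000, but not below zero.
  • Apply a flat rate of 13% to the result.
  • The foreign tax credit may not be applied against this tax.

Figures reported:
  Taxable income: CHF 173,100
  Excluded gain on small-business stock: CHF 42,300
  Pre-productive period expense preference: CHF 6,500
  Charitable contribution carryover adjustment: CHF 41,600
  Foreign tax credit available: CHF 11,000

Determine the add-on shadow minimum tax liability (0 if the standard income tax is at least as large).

CHF 8,045

Standard income tax:
  CHF 59,000 × 7% = CHF 4,130
  CHF 114,100 × 19% = CHF 21,679
  → CHF 25,809
  Less foreign tax credit CHF 11,000 → CHF 14,809

Shadow minimum tax:
  Adjusted income: CHF 173,100 + CHF 42,300 + CHF 6,500 + CHF 41,600 = CHF 263,500
  Exemption: CHF 105,000 − 20% × (CHF 263,500 − CHF 177,000) = CHF 105,000 − CHF 17,300 = CHF 87,700
  Base: CHF 263,500 − CHF 87,700 = CHF 175,800
  CHF 175,800 × 13% = CHF 22,854

Excess of shadow minimum tax over standard income tax: CHF 22,854 − CHF 14,809 = CHF 8,045.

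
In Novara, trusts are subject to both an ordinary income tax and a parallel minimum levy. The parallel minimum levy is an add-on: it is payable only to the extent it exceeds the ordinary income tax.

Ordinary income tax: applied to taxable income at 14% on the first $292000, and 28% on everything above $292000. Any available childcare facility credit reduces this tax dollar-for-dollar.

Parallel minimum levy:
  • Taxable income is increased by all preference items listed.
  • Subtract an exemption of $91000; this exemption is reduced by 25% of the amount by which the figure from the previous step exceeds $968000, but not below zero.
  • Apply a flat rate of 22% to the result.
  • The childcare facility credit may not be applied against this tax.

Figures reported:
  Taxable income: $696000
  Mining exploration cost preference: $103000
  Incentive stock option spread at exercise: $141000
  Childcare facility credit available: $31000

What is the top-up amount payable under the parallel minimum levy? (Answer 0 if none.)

$63780

Ordinary income tax:
  $292000 × 14% = $40880
  $404000 × 28% = $113120
  → $154000
  Less childcare facility credit $31000 → $123000

Parallel minimum levy:
  Adjusted income: $696000 + $103000 + $141000 = $940000
  Exemption: $940000 ≤ $968000, so full $91000 applies
  Base: $940000 − $91000 = $849000
  $849000 × 22% = $186780

Excess of parallel minimum levy over ordinary income tax: $186780 − $123000 = $63780.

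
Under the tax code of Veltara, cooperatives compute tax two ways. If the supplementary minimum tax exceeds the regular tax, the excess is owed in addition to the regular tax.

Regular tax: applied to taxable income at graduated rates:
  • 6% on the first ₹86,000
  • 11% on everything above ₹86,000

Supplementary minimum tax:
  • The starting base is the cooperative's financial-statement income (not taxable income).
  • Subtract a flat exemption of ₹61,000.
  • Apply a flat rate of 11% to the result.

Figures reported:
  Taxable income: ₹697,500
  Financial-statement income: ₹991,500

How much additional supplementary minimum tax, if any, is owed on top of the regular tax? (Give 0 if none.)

₹29,930

Regular tax:
  ₹86,000 × 6% = ₹5,160
  ₹611,500 × 11% = ₹67,265
  → ₹72,425

Supplementary minimum tax:
  Base (financial-statement income): ₹991,500
  Less exemption ₹61,000 → base ₹930,500
  ₹930,500 × 11% = ₹102,355

Excess of supplementary minimum tax over regular tax: ₹102,355 − ₹72,425 = ₹29,930.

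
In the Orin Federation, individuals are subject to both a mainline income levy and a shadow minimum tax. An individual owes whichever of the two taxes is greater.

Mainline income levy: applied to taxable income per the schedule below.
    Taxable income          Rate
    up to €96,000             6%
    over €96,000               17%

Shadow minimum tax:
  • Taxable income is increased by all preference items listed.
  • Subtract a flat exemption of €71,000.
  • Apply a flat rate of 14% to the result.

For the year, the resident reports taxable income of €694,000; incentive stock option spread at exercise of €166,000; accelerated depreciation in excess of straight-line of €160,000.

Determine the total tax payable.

€132,860

Shadow minimum tax:
  Adjusted income: €694,000 + €166,000 + €160,000 = €1,020,000
  Less exemption €71,000 → base €949,000
  €949,000 × 14% = €132,860

Mainline income levy:
  €96,000 × 6% = €5,760
  €598,000 × 17% = €101,660
  → €107,420

€132,860 > €107,420, so the shadow minimum tax is the binding amount.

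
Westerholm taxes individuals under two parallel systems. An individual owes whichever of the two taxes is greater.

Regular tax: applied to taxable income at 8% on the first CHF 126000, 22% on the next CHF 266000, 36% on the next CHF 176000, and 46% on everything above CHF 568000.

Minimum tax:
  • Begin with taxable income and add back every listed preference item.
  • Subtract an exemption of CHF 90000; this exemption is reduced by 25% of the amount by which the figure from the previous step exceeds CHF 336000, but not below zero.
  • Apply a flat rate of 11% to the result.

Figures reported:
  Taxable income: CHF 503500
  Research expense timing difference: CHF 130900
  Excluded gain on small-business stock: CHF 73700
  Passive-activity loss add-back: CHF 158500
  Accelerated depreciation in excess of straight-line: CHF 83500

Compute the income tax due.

CHF 108740

Regular tax:
  CHF 126000 × 8% = CHF 10080
  CHF 266000 × 22% = CHF 58520
  CHF 111500 × 36% = CHF 40140
  → CHF 108740

Minimum tax:
  Adjusted income: CHF 503500 + CHF 130900 + CHF 73700 + CHF 158500 + CHF 83500 = CHF 950100
  Exemption: 25% × (CHF 950100 − CHF 336000) = CHF 153525 ≥ CHF 90000, so the exemption is fully phased out
  Base: CHF 950100 − CHF 0 = CHF 950100
  CHF 950100 × 11% = CHF 104511

CHF 108740 > CHF 104511, so the regular tax governs.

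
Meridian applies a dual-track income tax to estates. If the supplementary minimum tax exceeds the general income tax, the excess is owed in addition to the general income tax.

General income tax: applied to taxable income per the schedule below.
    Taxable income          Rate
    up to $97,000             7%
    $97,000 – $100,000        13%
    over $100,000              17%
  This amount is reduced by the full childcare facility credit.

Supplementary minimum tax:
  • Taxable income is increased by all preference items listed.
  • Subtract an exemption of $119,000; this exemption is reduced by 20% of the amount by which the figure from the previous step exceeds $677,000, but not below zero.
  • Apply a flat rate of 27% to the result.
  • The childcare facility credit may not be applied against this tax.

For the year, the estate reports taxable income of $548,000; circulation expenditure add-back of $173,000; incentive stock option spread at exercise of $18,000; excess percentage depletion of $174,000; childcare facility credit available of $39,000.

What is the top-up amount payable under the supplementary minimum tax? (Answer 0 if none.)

$182,784

Supplementary minimum tax:
  Adjusted income: $548,000 + $173,000 + $18,000 + $174,000 = $913,000
  Exemption: $119,000 − 20% × ($913,000 − $677,000) = $119,000 − $47,200 = $71,800
  Base: $913,000 − $71,800 = $841,200
  $841,200 × 27% = $227,124

General income tax:
  $97,000 × 7% = $6,790
  $3,000 × 13% = $390
  $448,000 × 17% = $76,160
  → $83,340
  Less childcare facility credit $39,000 → $44,340

Excess of supplementary minimum tax over general income tax: $227,124 − $44,340 = $182,784.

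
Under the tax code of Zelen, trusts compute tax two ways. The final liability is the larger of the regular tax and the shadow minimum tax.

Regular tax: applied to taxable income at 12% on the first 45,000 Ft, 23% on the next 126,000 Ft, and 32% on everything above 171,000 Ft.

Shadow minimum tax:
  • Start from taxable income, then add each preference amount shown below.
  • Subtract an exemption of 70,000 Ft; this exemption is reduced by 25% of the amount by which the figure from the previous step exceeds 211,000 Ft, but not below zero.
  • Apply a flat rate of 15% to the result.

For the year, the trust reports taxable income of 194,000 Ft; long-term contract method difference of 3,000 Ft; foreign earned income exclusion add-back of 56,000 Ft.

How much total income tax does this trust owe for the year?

41,740 Ft

Shadow minimum tax:
  Adjusted income: 194,000 Ft + 3,000 Ft + 56,000 Ft = 253,000 Ft
  Exemption: 70,000 Ft − 25% × (253,000 Ft − 211,000 Ft) = 70,000 Ft − 10,500 Ft = 59,500 Ft
  Base: 253,000 Ft − 59,500 Ft = 193,500 Ft
  193,500 Ft × 15% = 29,025 Ft

Regular tax:
  45,000 Ft × 12% = 5,400 Ft
  126,000 Ft × 23% = 28,980 Ft
  23,000 Ft × 32% = 7,360 Ft
  → 41,740 Ft

41,740 Ft > 29,025 Ft, so the regular tax governs.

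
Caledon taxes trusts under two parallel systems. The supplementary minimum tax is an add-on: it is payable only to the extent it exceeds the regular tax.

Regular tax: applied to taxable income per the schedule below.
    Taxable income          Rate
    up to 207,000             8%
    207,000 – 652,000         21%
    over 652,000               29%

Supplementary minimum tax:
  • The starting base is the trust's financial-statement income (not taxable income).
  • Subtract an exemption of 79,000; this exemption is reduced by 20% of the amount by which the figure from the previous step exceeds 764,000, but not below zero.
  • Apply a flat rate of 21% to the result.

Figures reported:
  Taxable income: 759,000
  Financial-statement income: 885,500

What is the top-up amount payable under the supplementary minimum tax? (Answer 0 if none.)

Regular tax:
  207,000 × 8% = 16,560
  445,000 × 21% = 93,450
  107,000 × 29% = 31,030
  → 141,040

Supplementary minimum tax:
  Base (financial-statement income): 885,500
  Exemption: 79,000 − 20% × (885,500 − 764,000) = 79,000 − 24,300 = 54,700
  Base: 885,500 − 54,700 = 830,800
  830,800 × 21% = 174,468

Excess of supplementary minimum tax over regular tax: 174,468 − 141,040 = 33,428.

33,428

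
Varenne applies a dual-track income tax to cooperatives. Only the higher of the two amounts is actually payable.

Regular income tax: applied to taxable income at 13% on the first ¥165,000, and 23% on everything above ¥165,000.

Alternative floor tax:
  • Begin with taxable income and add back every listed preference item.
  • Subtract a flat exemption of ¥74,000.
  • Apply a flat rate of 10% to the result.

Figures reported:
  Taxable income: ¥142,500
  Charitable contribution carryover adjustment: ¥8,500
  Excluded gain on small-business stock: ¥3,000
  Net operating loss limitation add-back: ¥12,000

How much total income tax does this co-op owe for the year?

¥18,525

Regular income tax:
  ¥142,500 × 13% = ¥18,525

Alternative floor tax:
  Adjusted income: ¥142,500 + ¥8,500 + ¥3,000 + ¥12,000 = ¥166,000
  Less exemption ¥74,000 → base ¥92,000
  ¥92,000 × 10% = ¥9,200

¥18,525 > ¥9,200, so the regular income tax governs.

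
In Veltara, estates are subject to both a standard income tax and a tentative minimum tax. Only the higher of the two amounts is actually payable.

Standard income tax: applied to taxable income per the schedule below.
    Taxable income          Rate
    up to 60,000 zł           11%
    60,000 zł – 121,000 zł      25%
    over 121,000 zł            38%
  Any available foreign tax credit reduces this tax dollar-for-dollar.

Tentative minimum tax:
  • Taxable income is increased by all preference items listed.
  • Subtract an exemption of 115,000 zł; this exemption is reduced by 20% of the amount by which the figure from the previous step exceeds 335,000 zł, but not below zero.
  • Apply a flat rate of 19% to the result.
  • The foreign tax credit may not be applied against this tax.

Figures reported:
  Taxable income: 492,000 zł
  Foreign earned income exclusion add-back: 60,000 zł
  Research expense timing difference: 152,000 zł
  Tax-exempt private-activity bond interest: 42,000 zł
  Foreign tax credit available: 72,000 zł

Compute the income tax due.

Tentative minimum tax:
  Adjusted income: 492,000 zł + 60,000 zł + 152,000 zł + 42,000 zł = 746,000 zł
  Exemption: 115,000 zł − 20% × (746,000 zł − 335,000 zł) = 115,000 zł − 82,200 zł = 32,800 zł
  Base: 746,000 zł − 32,800 zł = 713,200 zł
  713,200 zł × 19% = 135,508 zł

Standard income tax:
  60,000 zł × 11% = 6,600 zł
  61,000 zł × 25% = 15,250 zł
  371,000 zł × 38% = 140,980 zł
  → 162,830 zł
  Less foreign tax credit 72,000 zł → 90,830 zł

135,508 zł > 90,830 zł, so the tentative minimum tax is the binding amount.

135,508 zł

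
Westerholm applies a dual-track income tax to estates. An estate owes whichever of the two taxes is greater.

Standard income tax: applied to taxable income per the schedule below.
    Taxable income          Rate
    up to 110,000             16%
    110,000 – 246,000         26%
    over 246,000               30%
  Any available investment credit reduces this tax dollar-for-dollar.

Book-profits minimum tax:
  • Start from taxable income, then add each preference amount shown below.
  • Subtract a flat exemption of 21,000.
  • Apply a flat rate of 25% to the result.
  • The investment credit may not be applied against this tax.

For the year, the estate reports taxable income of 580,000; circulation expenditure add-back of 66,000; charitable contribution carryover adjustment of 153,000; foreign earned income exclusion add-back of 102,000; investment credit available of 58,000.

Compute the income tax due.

220,000

Standard income tax:
  110,000 × 16% = 17,600
  136,000 × 26% = 35,360
  334,000 × 30% = 100,200
  → 153,160
  Less investment credit 58,000 → 95,160

Book-profits minimum tax:
  Adjusted income: 580,000 + 66,000 + 153,000 + 102,000 = 901,000
  Less exemption 21,000 → base 880,000
  880,000 × 25% = 220,000

220,000 > 95,160, so the book-profits minimum tax is the binding amount.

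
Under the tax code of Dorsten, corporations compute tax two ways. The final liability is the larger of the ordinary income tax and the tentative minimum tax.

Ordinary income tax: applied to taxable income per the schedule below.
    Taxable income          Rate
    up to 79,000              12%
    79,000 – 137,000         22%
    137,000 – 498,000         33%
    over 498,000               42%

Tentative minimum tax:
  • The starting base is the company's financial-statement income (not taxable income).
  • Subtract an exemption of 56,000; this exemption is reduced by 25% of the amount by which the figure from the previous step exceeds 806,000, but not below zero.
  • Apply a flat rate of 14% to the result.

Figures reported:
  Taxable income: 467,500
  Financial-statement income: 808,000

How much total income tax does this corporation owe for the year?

131,305

Ordinary income tax:
  79,000 × 12% = 9,480
  58,000 × 22% = 12,760
  330,500 × 33% = 109,065
  → 131,305

Tentative minimum tax:
  Base (financial-statement income): 808,000
  Exemption: 56,000 − 25% × (808,000 − 806,000) = 56,000 − 500 = 55,500
  Base: 808,000 − 55,500 = 752,500
  752,500 × 14% = 105,350

131,305 > 105,350, so the ordinary income tax governs.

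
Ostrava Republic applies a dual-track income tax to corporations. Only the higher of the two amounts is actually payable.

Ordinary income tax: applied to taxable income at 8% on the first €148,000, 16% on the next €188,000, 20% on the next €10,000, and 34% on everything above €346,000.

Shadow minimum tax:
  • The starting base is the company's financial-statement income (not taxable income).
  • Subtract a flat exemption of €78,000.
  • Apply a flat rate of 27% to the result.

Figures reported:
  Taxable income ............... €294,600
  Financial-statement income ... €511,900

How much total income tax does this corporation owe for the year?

Shadow minimum tax:
  Base (financial-statement income): €511,900
  Less exemption €78,000 → base €433,900
  €433,900 × 27% = €117,153

Ordinary income tax:
  €148,000 × 8% = €11,840
  €146,600 × 16% = €23,456
  → €35,296

€117,153 > €35,296, so the shadow minimum tax is the binding amount.

€117,153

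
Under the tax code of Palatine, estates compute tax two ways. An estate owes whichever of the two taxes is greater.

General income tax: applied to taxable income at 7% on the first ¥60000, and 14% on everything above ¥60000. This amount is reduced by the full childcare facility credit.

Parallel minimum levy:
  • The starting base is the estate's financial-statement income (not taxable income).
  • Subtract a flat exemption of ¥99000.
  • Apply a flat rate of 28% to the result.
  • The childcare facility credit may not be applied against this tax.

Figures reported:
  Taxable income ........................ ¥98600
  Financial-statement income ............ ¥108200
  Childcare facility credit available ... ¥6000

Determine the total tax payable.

¥3604

Parallel minimum levy:
  Base (financial-statement income): ¥108200
  Less exemption ¥99000 → base ¥9200
  ¥9200 × 28% = ¥2576

General income tax:
  ¥60000 × 7% = ¥4200
  ¥38600 × 14% = ¥5404
  → ¥9604
  Less childcare facility credit ¥6000 → ¥3604

¥3604 > ¥2576, so the general income tax governs.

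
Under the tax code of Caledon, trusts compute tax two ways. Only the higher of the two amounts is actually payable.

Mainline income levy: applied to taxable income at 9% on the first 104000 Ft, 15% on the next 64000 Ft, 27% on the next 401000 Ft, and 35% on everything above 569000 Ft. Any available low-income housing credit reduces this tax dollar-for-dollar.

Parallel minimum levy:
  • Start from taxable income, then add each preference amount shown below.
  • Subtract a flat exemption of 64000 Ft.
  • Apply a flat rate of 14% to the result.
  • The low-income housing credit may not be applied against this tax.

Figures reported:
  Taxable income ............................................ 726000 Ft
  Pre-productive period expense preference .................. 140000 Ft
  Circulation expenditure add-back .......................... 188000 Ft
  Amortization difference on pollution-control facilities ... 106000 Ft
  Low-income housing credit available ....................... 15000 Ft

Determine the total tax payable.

Parallel minimum levy:
  Adjusted income: 726000 Ft + 140000 Ft + 188000 Ft + 106000 Ft = 1160000 Ft
  Less exemption 64000 Ft → base 1096000 Ft
  1096000 Ft × 14% = 153440 Ft

Mainline income levy:
  104000 Ft × 9% = 9360 Ft
  64000 Ft × 15% = 9600 Ft
  401000 Ft × 27% = 108270 Ft
  157000 Ft × 35% = 54950 Ft
  → 182180 Ft
  Less low-income housing credit 15000 Ft → 167180 Ft

167180 Ft > 153440 Ft, so the mainline income levy governs.

167180 Ft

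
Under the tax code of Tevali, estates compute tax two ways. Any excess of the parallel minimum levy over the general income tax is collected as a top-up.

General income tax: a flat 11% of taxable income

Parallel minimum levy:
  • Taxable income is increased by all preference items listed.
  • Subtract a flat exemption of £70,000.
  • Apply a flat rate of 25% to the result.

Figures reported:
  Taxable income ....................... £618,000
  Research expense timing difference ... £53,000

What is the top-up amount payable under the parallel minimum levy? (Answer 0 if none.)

£82,270

Parallel minimum levy:
  Adjusted income: £618,000 + £53,000 = £671,000
  Less exemption £70,000 → base £601,000
  £601,000 × 25% = £150,250

General income tax:
  £618,000 × 11% = £67,980

Excess of parallel minimum levy over general income tax: £150,250 − £67,980 = £82,270.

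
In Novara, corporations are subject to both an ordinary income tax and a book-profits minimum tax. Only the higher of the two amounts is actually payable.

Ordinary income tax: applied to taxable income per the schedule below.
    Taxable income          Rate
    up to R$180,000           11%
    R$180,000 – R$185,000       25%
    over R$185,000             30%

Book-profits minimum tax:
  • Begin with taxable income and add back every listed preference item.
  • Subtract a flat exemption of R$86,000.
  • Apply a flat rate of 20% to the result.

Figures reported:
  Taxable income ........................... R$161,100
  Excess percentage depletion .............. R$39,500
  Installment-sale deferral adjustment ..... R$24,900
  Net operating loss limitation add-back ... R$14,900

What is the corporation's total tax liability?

Ordinary income tax:
  R$161,100 × 11% = R$17,721

Book-profits minimum tax:
  Adjusted income: R$161,100 + R$39,500 + R$24,900 + R$14,900 = R$240,400
  Less exemption R$86,000 → base R$154,400
  R$154,400 × 20% = R$30,880

R$30,880 > R$17,721, so the book-profits minimum tax is the binding amount.

R$30,880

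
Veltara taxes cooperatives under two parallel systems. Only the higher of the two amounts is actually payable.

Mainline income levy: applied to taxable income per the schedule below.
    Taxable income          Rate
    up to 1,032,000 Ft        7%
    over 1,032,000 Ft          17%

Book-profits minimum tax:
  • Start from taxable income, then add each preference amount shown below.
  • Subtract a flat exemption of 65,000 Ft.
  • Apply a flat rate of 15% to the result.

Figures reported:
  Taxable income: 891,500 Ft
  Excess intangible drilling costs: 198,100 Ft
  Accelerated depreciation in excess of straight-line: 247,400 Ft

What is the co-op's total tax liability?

190,800 Ft

Mainline income levy:
  891,500 Ft × 7% = 62,405 Ft

Book-profits minimum tax:
  Adjusted income: 891,500 Ft + 198,100 Ft + 247,400 Ft = 1,337,000 Ft
  Less exemption 65,000 Ft → base 1,272,000 Ft
  1,272,000 Ft × 15% = 190,800 Ft

190,800 Ft > 62,405 Ft, so the book-profits minimum tax is the binding amount.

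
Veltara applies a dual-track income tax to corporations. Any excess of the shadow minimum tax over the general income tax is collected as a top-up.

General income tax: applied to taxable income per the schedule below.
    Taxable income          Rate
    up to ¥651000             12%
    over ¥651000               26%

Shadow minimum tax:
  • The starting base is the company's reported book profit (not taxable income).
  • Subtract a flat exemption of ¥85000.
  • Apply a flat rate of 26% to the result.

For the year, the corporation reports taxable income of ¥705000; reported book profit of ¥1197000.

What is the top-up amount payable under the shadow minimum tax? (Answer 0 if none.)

¥196960

General income tax:
  ¥651000 × 12% = ¥78120
  ¥54000 × 26% = ¥14040
  → ¥92160

Shadow minimum tax:
  Base (reported book profit): ¥1197000
  Less exemption ¥85000 → base ¥1112000
  ¥1112000 × 26% = ¥289120

Excess of shadow minimum tax over general income tax: ¥289120 − ¥92160 = ¥196960.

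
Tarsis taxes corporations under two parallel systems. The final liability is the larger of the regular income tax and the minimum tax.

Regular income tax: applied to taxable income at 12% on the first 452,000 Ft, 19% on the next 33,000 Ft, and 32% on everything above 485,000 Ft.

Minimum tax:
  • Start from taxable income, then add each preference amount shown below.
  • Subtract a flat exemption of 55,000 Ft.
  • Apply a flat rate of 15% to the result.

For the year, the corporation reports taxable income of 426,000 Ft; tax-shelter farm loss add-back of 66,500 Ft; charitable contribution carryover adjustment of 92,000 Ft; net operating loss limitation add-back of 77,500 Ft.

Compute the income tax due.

91,050 Ft

Minimum tax:
  Adjusted income: 426,000 Ft + 66,500 Ft + 92,000 Ft + 77,500 Ft = 662,000 Ft
  Less exemption 55,000 Ft → base 607,000 Ft
  607,000 Ft × 15% = 91,050 Ft

Regular income tax:
  426,000 Ft × 12% = 51,120 Ft

91,050 Ft > 51,120 Ft, so the minimum tax is the binding amount.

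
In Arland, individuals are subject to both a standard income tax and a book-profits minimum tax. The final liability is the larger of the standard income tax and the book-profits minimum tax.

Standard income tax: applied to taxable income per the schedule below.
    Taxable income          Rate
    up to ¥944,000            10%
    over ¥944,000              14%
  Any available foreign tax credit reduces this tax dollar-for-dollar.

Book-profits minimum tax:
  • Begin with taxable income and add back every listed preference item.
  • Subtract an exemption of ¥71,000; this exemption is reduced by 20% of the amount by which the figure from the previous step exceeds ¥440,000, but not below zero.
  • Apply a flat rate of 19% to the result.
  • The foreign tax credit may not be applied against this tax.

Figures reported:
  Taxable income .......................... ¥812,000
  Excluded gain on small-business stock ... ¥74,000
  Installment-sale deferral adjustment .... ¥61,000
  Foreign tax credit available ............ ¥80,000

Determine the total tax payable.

¥179,930

Book-profits minimum tax:
  Adjusted income: ¥812,000 + ¥74,000 + ¥61,000 = ¥947,000
  Exemption: 20% × (¥947,000 − ¥440,000) = ¥101,400 ≥ ¥71,000, so the exemption is fully phased out
  Base: ¥947,000 − ¥0 = ¥947,000
  ¥947,000 × 19% = ¥179,930

Standard income tax:
  ¥812,000 × 10% = ¥81,200
  Less foreign tax credit ¥80,000 → ¥1,200

¥179,930 > ¥1,200, so the book-profits minimum tax is the binding amount.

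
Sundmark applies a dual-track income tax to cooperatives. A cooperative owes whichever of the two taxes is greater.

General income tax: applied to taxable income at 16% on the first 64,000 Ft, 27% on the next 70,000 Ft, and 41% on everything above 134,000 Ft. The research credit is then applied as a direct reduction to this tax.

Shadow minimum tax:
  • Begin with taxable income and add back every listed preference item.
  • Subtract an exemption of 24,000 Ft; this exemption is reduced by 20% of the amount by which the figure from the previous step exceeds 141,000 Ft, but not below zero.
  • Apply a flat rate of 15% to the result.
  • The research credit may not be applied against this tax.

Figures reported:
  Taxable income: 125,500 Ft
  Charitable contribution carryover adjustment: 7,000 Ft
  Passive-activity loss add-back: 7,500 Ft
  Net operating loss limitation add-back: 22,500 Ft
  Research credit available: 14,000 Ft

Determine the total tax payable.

General income tax:
  64,000 Ft × 16% = 10,240 Ft
  61,500 Ft × 27% = 16,605 Ft
  → 26,845 Ft
  Less research credit 14,000 Ft → 12,845 Ft

Shadow minimum tax:
  Adjusted income: 125,500 Ft + 7,000 Ft + 7,500 Ft + 22,500 Ft = 162,500 Ft
  Exemption: 24,000 Ft − 20% × (162,500 Ft − 141,000 Ft) = 24,000 Ft − 4,300 Ft = 19,700 Ft
  Base: 162,500 Ft − 19,700 Ft = 142,800 Ft
  142,800 Ft × 15% = 21,420 Ft

21,420 Ft > 12,845 Ft, so the shadow minimum tax is the binding amount.

21,420 Ft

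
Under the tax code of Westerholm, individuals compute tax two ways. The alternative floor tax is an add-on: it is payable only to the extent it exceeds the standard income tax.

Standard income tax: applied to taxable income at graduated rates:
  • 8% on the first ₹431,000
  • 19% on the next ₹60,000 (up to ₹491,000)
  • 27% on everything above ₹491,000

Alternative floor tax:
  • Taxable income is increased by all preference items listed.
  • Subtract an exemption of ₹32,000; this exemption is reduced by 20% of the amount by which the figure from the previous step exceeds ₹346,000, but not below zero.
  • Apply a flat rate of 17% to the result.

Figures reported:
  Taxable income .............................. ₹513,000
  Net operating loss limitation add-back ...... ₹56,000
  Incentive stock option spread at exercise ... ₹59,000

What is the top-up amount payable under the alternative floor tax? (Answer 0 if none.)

₹54,940

Standard income tax:
  ₹431,000 × 8% = ₹34,480
  ₹60,000 × 19% = ₹11,400
  ₹22,000 × 27% = ₹5,940
  → ₹51,820

Alternative floor tax:
  Adjusted income: ₹513,000 + ₹56,000 + ₹59,000 = ₹628,000
  Exemption: 20% × (₹628,000 − ₹346,000) = ₹56,400 ≥ ₹32,000, so the exemption is fully phased out
  Base: ₹628,000 − ₹0 = ₹628,000
  ₹628,000 × 17% = ₹106,760

Excess of alternative floor tax over standard income tax: ₹106,760 − ₹51,820 = ₹54,940.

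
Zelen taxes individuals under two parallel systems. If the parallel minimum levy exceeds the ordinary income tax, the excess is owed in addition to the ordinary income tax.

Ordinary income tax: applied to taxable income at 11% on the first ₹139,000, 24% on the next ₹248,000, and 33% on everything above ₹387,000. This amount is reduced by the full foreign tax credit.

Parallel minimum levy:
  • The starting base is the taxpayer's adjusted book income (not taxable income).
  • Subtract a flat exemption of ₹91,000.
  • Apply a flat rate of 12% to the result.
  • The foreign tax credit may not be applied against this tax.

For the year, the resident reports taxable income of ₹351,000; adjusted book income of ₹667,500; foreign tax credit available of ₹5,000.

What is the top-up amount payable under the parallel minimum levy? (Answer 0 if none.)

Ordinary income tax:
  ₹139,000 × 11% = ₹15,290
  ₹212,000 × 24% = ₹50,880
  → ₹66,170
  Less foreign tax credit ₹5,000 → ₹61,170

Parallel minimum levy:
  Base (adjusted book income): ₹667,500
  Less exemption ₹91,000 → base ₹576,500
  ₹576,500 × 12% = ₹69,180

Excess of parallel minimum levy over ordinary income tax: ₹69,180 − ₹61,170 = ₹8,010.

₹8,010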